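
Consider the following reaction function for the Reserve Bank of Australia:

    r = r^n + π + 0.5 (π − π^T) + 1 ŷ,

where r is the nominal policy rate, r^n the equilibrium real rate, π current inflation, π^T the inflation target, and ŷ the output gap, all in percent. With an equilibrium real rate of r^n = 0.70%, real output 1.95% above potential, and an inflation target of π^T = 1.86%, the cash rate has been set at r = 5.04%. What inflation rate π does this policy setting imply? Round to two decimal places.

2.21%

Output 1.95% above potential → ŷ = 1.95.
Collecting π: r = r^n + (1 + 0.5) π − 0.5 π^T + 1 ŷ
1.5 π = 5.04 − 0.70 + 0.5 × 1.86 − 1 × 1.95 = 3.32
π = 3.32 / 1.5 = 2.21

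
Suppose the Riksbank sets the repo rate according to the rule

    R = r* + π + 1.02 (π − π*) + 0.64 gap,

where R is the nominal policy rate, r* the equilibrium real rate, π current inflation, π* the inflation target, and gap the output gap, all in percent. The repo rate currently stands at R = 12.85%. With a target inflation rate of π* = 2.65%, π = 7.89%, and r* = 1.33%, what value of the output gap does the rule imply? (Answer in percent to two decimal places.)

0.64 gap = 12.85 − 1.33 − 7.89 − 1.02 × (7.89 − 2.65) = -1.7148
gap = -1.7148 / 0.64 = -2.68

-2.68%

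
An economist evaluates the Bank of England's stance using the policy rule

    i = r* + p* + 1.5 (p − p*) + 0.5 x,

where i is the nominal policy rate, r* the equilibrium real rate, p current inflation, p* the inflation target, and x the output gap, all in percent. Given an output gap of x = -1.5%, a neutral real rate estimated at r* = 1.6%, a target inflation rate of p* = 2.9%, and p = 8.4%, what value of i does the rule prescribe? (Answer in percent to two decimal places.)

12.00%

i = 1.6 + 2.9 + 1.5 × (8.4 − 2.9) + 0.5 × (-1.5)
   = 1.6 + 2.9 + 8.25 − 0.75 = 12.00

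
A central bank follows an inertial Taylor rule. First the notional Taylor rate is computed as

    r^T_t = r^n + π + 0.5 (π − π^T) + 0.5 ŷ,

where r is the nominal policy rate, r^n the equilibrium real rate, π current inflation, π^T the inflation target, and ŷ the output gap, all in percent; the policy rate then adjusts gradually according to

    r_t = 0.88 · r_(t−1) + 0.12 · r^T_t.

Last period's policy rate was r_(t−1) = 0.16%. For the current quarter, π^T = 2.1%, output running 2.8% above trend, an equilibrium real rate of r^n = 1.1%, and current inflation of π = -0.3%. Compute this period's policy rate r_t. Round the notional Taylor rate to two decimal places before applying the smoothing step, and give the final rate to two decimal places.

0.26%

Output 2.8% above potential → ŷ = 2.8.
r^T_t = 1.1 + (-0.3) + 0.5 × (-0.3 − 2.1) + 0.5 × 2.8
   = 1.1 − 0.3 − 1.2 + 1.4 = 1.00
r_t = 0.88 × 0.16 + 0.12 × 1.00 = 0.1408 + 0.12 = 0.26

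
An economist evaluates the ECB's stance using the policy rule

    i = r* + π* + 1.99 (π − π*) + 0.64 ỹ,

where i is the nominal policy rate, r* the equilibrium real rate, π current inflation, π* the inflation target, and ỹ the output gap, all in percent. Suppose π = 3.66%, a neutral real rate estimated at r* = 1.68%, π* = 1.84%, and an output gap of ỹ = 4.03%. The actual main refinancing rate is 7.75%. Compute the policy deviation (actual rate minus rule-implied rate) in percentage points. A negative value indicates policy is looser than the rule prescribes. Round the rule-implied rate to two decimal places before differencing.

-1.97 pp

i = 1.68 + 1.84 + 1.99 × (3.66 − 1.84) + 0.64 × 4.03
   = 1.68 + 1.84 + 3.6218 + 2.5792 = 9.72
Deviation = 7.75 − 9.72 = -1.97 pp.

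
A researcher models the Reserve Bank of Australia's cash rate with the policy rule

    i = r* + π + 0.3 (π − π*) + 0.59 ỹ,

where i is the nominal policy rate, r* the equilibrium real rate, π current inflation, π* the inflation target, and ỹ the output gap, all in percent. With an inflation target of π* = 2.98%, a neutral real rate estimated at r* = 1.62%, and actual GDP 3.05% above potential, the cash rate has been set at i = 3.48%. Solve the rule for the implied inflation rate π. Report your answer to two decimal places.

Output 3.05% above potential → ỹ = 3.05.
Collecting π: i = r* + (1 + 0.3) π − 0.3 π* + 0.59 ỹ
1.3 π = 3.48 − 1.62 + 0.3 × 2.98 − 0.59 × 3.05 = 0.9545
π = 0.9545 / 1.3 = 0.73

0.73%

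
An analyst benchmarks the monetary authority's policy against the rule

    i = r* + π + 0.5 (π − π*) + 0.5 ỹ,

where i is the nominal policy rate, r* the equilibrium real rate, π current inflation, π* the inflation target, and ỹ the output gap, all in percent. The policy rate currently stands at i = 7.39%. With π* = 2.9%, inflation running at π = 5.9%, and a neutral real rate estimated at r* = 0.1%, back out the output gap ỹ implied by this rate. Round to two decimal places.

0.5 ỹ = 7.39 − 0.1 − 5.9 − 0.5 × (5.9 − 2.9) = -0.11
ỹ = -0.11 / 0.5 = -0.22

-0.22%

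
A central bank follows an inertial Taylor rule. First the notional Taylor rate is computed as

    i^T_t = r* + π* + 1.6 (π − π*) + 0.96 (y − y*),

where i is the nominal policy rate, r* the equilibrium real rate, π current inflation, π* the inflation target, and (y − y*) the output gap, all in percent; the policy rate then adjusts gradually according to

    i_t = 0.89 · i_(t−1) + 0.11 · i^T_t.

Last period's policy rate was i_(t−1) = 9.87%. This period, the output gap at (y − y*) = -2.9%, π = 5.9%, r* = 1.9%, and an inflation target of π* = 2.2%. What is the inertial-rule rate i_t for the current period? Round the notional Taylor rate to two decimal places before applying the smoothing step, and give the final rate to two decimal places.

i^T_t = 1.9 + 2.2 + 1.6 × (5.9 − 2.2) + 0.96 × (-2.9)
   = 1.9 + 2.2 + 5.92 − 2.784 = 7.24
i_t = 0.89 × 9.87 + 0.11 × 7.24 = 8.7843 + 0.7964 = 9.58

9.58%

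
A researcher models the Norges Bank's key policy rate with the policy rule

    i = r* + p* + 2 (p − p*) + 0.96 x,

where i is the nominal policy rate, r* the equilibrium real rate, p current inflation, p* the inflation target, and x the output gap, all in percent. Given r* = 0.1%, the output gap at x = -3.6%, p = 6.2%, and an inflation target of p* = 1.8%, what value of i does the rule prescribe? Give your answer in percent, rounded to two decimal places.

i = 0.1 + 1.8 + 2 × (6.2 − 1.8) + 0.96 × (-3.6)
   = 0.1 + 1.8 + 8.8 − 3.456 = 7.24

7.24%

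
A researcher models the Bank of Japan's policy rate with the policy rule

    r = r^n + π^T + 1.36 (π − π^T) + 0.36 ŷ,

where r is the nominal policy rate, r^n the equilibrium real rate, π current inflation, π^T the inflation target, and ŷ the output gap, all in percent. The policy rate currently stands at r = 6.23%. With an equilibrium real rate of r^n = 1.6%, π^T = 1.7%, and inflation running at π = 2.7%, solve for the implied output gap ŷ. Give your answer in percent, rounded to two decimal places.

4.36%

0.36 ŷ = 6.23 − 1.6 − 1.7 − 1.36 × (2.7 − 1.7) = 1.57
ŷ = 1.57 / 0.36 = 4.36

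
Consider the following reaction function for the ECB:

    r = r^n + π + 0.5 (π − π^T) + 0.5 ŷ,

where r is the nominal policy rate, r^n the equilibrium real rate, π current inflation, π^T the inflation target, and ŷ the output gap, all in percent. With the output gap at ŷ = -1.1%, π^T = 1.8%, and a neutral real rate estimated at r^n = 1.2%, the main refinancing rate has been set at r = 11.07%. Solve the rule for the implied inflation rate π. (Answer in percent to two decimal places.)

Collecting π: r = r^n + (1 + 0.5) π − 0.5 π^T + 0.5 ŷ
1.5 π = 11.07 − 1.2 + 0.5 × 1.8 − 0.5 × (-1.1) = 11.32
π = 11.32 / 1.5 = 7.55

7.55%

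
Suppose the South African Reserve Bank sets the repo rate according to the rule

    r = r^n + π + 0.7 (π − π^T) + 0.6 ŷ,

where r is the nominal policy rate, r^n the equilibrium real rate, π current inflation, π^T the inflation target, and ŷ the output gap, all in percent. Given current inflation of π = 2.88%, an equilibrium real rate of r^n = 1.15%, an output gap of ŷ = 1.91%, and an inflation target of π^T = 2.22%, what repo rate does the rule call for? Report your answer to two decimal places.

r = 1.15 + 2.88 + 0.7 × (2.88 − 2.22) + 0.6 × 1.91
   = 1.15 + 2.88 + 0.462 + 1.146 = 5.64

5.64%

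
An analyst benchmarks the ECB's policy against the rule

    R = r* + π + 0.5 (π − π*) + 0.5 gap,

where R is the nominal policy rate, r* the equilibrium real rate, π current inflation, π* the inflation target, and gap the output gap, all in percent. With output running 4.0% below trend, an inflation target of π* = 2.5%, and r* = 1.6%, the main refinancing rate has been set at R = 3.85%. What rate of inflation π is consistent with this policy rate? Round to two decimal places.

3.67%

Output 4.0% below potential → gap = -4.0.
Collecting π: R = r* + (1 + 0.5) π − 0.5 π* + 0.5 gap
1.5 π = 3.85 − 1.6 + 0.5 × 2.5 − 0.5 × (-4.0) = 5.5
π = 5.5 / 1.5 = 3.67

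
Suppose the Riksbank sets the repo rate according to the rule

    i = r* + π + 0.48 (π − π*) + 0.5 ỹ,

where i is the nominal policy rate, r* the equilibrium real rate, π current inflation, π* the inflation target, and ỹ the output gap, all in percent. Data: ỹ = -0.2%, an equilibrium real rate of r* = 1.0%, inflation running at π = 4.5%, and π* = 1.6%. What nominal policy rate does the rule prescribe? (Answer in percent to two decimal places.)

i = 1.0 + 4.5 + 0.48 × (4.5 − 1.6) + 0.5 × (-0.2)
   = 1.0 + 4.5 + 1.392 − 0.1 = 6.79

6.79%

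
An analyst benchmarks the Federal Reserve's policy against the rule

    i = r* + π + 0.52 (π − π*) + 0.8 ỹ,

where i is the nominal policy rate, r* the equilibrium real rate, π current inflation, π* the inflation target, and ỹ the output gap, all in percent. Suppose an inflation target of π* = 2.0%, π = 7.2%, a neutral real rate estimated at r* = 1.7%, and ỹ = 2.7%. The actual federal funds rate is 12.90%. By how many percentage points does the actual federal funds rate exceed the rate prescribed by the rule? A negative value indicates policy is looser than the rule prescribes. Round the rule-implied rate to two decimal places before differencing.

-0.86 pp

i = 1.7 + 7.2 + 0.52 × (7.2 − 2.0) + 0.8 × 2.7
   = 1.7 + 7.2 + 2.704 + 2.16 = 13.76
Deviation = 12.90 − 13.76 = -0.86 pp.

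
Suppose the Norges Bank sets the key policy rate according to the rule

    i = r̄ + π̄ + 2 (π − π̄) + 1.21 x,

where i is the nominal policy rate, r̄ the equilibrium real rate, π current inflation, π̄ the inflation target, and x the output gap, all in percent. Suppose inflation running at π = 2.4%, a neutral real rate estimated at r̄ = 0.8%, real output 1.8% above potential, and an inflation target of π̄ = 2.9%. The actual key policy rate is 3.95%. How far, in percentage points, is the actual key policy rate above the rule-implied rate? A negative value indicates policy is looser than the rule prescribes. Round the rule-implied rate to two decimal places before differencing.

Output 1.8% above potential → x = 1.8.
i = 0.8 + 2.9 + 2 × (2.4 − 2.9) + 1.21 × 1.8
   = 0.8 + 2.9 − 1 + 2.178 = 4.88
Deviation = 3.95 − 4.88 = -0.93 pp.

-0.93 pp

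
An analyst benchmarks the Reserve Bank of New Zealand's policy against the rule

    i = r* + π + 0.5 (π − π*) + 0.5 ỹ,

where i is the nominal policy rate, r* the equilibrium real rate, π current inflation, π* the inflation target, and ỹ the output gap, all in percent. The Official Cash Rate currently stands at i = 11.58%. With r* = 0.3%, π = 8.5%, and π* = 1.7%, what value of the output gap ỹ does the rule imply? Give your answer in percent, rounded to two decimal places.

-1.24%

0.5 ỹ = 11.58 − 0.3 − 8.5 − 0.5 × (8.5 − 1.7) = -0.62
ỹ = -0.62 / 0.5 = -1.24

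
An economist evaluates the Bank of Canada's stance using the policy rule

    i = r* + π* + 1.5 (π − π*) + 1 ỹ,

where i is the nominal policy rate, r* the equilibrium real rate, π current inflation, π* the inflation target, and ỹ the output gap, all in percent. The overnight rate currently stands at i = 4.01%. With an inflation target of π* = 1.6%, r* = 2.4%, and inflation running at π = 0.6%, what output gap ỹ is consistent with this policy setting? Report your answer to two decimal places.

1.51%

1 ỹ = 4.01 − 2.4 − 1.6 − 1.5 × (0.6 − 1.6) = 1.51
ỹ = 1.51 / 1 = 1.51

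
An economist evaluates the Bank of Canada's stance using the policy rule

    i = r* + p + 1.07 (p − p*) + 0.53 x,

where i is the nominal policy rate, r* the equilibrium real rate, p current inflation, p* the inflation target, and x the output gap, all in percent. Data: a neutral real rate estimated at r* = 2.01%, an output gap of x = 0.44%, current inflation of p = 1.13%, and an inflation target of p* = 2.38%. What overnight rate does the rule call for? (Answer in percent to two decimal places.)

2.04%

i = 2.01 + 1.13 + 1.07 × (1.13 − 2.38) + 0.53 × 0.44
   = 2.01 + 1.13 − 1.3375 + 0.2332 = 2.04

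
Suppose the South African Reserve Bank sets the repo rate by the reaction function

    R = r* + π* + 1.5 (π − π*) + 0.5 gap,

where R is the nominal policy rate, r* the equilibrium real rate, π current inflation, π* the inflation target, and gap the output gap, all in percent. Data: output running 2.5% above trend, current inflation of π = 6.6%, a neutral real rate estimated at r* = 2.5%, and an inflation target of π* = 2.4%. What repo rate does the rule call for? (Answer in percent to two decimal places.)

Output 2.5% above potential → gap = 2.5.
R = 2.5 + 2.4 + 1.5 × (6.6 − 2.4) + 0.5 × 2.5
   = 2.5 + 2.4 + 6.3 + 1.25 = 12.45

12.45%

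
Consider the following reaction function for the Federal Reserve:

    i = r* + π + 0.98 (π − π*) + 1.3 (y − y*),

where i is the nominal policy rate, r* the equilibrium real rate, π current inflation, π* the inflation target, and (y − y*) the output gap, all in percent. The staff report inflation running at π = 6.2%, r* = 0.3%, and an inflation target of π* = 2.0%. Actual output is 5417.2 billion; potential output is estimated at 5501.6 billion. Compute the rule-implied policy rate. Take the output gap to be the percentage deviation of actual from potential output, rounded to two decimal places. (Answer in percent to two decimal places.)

Output gap = 100 × (5417.2 − 5501.6) / 5501.6 = -1.53%.
i = 0.30 + 6.20 + 0.98 × (6.20 − 2.00) + 1.3 × (-1.53)
   = 0.30 + 6.2 + 4.116 − 1.989 = 8.63

8.63%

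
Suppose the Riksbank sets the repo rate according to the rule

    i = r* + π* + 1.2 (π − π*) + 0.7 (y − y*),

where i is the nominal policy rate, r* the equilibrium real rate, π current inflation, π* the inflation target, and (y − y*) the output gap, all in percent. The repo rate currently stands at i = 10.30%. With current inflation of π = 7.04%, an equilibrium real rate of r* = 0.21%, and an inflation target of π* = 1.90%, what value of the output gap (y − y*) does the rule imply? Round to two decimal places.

2.89%

0.7 (y − y*) = 10.30 − 0.21 − 1.90 − 1.2 × (7.04 − 1.90) = 2.022
(y − y*) = 2.022 / 0.7 = 2.89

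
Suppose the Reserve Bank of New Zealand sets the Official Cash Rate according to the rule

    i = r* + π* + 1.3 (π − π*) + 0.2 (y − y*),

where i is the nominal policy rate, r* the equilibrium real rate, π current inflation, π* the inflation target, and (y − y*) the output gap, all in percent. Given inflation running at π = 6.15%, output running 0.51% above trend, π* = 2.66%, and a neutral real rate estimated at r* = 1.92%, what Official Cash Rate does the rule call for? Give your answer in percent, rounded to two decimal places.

9.22%

Output 0.51% above potential → (y − y*) = 0.51.
i = 1.92 + 2.66 + 1.3 × (6.15 − 2.66) + 0.2 × 0.51
   = 1.92 + 2.66 + 4.537 + 0.102 = 9.22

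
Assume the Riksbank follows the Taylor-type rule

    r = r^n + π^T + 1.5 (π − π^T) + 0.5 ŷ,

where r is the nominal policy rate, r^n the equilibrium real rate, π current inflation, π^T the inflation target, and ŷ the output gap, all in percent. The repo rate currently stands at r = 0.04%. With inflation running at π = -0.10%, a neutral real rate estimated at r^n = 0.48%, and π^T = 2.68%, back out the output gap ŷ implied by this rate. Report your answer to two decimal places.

2.10%

0.5 ŷ = 0.04 − 0.48 − 2.68 − 1.5 × ((-0.10) − 2.68) = 1.05
ŷ = 1.05 / 0.5 = 2.10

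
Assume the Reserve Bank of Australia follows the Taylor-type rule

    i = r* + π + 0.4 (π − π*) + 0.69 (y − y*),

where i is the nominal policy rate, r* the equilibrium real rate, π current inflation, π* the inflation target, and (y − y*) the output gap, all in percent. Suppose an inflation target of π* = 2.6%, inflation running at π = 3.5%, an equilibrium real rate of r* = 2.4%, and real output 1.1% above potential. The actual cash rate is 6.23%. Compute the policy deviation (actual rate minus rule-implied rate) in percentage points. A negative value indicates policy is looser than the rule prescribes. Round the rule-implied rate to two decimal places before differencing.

Output 1.1% above potential → (y − y*) = 1.1.
i = 2.4 + 3.5 + 0.4 × (3.5 − 2.6) + 0.69 × 1.1
   = 2.4 + 3.5 + 0.36 + 0.759 = 7.02
Deviation = 6.23 − 7.02 = -0.79 pp.

-0.79 pp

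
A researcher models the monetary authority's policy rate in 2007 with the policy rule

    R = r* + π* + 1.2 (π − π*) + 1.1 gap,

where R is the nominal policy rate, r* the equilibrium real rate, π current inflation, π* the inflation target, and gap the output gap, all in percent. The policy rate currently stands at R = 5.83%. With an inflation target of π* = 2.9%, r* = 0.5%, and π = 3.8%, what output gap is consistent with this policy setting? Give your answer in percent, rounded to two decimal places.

1.1 gap = 5.83 − 0.5 − 2.9 − 1.2 × (3.8 − 2.9) = 1.35
gap = 1.35 / 1.1 = 1.23

1.23%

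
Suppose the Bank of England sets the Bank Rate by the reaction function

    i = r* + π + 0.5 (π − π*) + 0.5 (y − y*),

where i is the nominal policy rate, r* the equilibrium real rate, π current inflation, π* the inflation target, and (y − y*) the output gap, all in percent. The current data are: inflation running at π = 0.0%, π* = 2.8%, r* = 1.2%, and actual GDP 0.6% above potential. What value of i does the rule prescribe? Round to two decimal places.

Output 0.6% above potential → (y − y*) = 0.6.
i = 1.2 + 0.0 + 0.5 × (0.0 − 2.8) + 0.5 × 0.6
   = 1.2 + 0 − 1.4 + 0.3 = 0.10

0.10%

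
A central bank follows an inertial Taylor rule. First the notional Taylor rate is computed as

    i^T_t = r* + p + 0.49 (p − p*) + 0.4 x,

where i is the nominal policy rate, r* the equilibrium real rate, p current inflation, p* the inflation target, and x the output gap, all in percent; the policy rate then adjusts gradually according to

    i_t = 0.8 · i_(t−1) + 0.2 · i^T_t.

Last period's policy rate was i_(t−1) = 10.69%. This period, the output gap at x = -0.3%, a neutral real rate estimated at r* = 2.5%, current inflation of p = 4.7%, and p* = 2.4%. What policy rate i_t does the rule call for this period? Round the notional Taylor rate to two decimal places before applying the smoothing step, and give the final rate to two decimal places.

i^T_t = 2.5 + 4.7 + 0.49 × (4.7 − 2.4) + 0.4 × (-0.3)
   = 2.5 + 4.7 + 1.127 − 0.12 = 8.21
i_t = 0.8 × 10.69 + 0.2 × 8.21 = 8.552 + 1.642 = 10.19

10.19%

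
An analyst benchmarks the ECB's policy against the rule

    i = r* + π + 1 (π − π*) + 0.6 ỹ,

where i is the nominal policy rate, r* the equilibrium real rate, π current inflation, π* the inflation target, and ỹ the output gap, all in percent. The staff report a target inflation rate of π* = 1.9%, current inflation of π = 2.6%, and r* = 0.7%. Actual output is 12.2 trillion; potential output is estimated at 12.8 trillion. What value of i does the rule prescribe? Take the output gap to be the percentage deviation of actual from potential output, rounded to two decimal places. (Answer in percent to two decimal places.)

1.19%

Output gap = 100 × (12.2 − 12.8) / 12.8 = -4.69%.
i = 0.70 + 2.60 + 1 × (2.60 − 1.90) + 0.6 × (-4.69)
   = 0.70 + 2.6 + 0.7 − 2.814 = 1.19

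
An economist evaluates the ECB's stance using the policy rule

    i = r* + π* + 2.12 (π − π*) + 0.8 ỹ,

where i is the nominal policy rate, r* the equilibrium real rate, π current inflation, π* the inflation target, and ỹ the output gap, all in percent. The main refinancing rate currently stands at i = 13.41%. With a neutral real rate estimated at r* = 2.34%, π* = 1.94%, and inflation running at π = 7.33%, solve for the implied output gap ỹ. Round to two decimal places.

0.8 ỹ = 13.41 − 2.34 − 1.94 − 2.12 × (7.33 − 1.94) = -2.2968
ỹ = -2.2968 / 0.8 = -2.87

-2.87%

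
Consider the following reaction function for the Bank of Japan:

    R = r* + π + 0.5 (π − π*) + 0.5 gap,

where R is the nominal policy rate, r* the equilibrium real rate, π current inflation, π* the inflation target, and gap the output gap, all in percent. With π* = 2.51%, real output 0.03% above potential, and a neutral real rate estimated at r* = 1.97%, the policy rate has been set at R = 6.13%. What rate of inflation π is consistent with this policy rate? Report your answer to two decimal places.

3.60%

Output 0.03% above potential → gap = 0.03.
Collecting π: R = r* + (1 + 0.5) π − 0.5 π* + 0.5 gap
1.5 π = 6.13 − 1.97 + 0.5 × 2.51 − 0.5 × 0.03 = 5.4
π = 5.4 / 1.5 = 3.60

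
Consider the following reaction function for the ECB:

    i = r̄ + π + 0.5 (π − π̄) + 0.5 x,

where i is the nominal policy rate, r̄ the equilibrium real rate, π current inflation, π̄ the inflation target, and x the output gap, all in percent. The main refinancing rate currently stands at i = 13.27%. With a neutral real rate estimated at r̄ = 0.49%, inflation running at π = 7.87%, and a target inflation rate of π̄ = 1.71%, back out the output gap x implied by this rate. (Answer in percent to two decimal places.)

0.5 x = 13.27 − 0.49 − 7.87 − 0.5 × (7.87 − 1.71) = 1.83
x = 1.83 / 0.5 = 3.66

3.66%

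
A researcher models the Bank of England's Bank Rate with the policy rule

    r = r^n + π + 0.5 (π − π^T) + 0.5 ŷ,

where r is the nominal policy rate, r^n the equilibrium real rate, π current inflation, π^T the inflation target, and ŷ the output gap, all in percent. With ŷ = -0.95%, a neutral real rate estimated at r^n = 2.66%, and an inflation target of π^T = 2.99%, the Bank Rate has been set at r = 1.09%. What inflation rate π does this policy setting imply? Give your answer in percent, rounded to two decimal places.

0.27%

Collecting π: r = r^n + (1 + 0.5) π − 0.5 π^T + 0.5 ŷ
1.5 π = 1.09 − 2.66 + 0.5 × 2.99 − 0.5 × (-0.95) = 0.4
π = 0.4 / 1.5 = 0.27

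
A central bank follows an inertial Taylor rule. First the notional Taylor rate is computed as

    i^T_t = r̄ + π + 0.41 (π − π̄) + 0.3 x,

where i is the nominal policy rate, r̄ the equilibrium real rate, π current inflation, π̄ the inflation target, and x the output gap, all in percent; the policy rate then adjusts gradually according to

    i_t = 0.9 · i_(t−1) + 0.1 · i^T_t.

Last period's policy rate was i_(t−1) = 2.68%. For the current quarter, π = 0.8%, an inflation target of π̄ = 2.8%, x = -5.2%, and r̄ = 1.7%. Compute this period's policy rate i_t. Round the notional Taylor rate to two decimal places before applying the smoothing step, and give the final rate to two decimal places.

i^T_t = 1.7 + 0.8 + 0.41 × (0.8 − 2.8) + 0.3 × (-5.2)
   = 1.7 + 0.8 − 0.82 − 1.56 = 0.12
i_t = 0.9 × 2.68 + 0.1 × 0.12 = 2.412 + 0.012 = 2.42

2.42%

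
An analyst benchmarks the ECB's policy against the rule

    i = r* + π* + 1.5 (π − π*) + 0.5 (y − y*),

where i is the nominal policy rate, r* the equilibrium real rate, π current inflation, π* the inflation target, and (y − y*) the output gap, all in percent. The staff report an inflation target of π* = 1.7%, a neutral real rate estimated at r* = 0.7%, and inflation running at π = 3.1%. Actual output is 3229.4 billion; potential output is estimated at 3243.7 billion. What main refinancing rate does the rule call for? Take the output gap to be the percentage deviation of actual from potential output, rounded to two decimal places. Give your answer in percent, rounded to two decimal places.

Output gap = 100 × (3229.4 − 3243.7) / 3243.7 = -0.44%.
i = 0.70 + 1.70 + 1.5 × (3.10 − 1.70) + 0.5 × (-0.44)
   = 0.70 + 1.7 + 2.1 − 0.22 = 4.28

4.28%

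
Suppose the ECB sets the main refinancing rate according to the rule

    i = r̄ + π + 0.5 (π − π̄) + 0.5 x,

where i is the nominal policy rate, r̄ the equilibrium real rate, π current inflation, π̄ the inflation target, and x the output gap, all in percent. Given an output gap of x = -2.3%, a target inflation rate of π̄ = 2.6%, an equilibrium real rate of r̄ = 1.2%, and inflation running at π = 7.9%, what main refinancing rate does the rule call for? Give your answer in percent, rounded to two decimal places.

10.60%

i = 1.2 + 7.9 + 0.5 × (7.9 − 2.6) + 0.5 × (-2.3)
   = 1.2 + 7.9 + 2.65 − 1.15 = 10.60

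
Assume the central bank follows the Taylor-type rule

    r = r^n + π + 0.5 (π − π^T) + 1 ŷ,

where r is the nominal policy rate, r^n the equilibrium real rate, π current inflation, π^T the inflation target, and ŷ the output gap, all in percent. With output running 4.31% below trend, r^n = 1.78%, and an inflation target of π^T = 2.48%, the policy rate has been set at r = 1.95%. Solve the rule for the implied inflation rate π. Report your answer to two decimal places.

3.81%

Output 4.31% below potential → ŷ = -4.31.
Collecting π: r = r^n + (1 + 0.5) π − 0.5 π^T + 1 ŷ
1.5 π = 1.95 − 1.78 + 0.5 × 2.48 − 1 × (-4.31) = 5.72
π = 5.72 / 1.5 = 3.81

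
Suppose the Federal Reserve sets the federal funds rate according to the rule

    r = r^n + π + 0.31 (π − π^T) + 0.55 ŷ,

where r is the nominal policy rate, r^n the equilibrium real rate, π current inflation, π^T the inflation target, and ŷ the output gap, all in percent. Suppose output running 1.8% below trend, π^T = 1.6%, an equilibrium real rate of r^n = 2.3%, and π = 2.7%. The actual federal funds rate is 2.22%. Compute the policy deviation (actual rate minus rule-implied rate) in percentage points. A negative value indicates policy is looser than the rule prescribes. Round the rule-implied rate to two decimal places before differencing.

-2.13 pp

Output 1.8% below potential → ŷ = -1.8.
r = 2.3 + 2.7 + 0.31 × (2.7 − 1.6) + 0.55 × (-1.8)
   = 2.3 + 2.7 + 0.341 − 0.99 = 4.35
Deviation = 2.22 − 4.35 = -2.13 pp.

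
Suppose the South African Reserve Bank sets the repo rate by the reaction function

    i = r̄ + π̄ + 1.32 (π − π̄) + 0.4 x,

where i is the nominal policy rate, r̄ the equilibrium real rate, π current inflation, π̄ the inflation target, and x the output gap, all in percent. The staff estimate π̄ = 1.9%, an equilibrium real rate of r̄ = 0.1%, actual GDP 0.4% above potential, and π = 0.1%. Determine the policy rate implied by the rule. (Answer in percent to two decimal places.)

-0.22%

Output 0.4% above potential → x = 0.4.
i = 0.1 + 1.9 + 1.32 × (0.1 − 1.9) + 0.4 × 0.4
   = 0.1 + 1.9 − 2.376 + 0.16 = -0.22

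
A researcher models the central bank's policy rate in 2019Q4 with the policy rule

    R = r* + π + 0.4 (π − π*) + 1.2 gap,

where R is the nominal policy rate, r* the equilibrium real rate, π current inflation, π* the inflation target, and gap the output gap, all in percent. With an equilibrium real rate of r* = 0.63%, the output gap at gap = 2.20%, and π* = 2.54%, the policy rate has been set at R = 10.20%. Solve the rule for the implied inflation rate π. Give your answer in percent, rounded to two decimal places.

Collecting π: R = r* + (1 + 0.4) π − 0.4 π* + 1.2 gap
1.4 π = 10.20 − 0.63 + 0.4 × 2.54 − 1.2 × 2.20 = 7.946
π = 7.946 / 1.4 = 5.68

5.68%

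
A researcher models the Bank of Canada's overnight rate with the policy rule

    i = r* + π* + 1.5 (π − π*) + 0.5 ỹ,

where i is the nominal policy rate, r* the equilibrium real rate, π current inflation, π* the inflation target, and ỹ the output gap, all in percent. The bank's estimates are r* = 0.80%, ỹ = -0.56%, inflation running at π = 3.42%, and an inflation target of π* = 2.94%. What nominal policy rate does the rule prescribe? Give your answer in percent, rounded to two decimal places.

i = 0.80 + 2.94 + 1.5 × (3.42 − 2.94) + 0.5 × (-0.56)
   = 0.80 + 2.94 + 0.72 − 0.28 = 4.18

4.18%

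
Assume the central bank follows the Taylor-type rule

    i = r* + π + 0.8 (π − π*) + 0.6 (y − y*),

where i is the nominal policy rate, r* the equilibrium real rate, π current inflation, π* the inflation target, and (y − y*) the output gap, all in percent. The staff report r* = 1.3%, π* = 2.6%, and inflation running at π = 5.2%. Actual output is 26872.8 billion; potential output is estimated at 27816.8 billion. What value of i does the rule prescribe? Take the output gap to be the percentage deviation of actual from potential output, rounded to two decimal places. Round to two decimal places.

Output gap = 100 × (26872.8 − 27816.8) / 27816.8 = -3.39%.
i = 1.30 + 5.20 + 0.8 × (5.20 − 2.60) + 0.6 × (-3.39)
   = 1.30 + 5.2 + 2.08 − 2.034 = 6.55

6.55%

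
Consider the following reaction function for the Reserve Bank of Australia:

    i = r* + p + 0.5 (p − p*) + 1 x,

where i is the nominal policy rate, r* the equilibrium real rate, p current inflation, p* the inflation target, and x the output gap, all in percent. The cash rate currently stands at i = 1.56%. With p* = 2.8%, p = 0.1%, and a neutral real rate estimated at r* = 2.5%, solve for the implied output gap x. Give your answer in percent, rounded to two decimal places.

1 x = 1.56 − 2.5 − 0.1 − 0.5 × (0.1 − 2.8) = 0.31
x = 0.31 / 1 = 0.31

0.31%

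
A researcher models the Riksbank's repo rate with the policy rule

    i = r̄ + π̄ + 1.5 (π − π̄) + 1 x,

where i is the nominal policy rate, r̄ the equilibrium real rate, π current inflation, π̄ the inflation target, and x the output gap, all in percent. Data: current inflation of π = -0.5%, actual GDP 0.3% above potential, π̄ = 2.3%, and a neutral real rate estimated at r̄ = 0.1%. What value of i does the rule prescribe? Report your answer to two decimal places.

-1.50%

Output 0.3% above potential → x = 0.3.
i = 0.1 + 2.3 + 1.5 × (-0.5 − 2.3) + 1 × 0.3
   = 0.1 + 2.3 − 4.2 + 0.3 = -1.50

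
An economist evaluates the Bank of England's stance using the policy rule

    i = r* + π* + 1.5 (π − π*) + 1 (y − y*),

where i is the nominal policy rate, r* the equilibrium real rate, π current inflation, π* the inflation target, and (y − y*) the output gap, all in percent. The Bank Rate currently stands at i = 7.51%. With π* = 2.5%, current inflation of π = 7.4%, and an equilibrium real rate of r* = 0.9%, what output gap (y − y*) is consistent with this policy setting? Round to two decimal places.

1 (y − y*) = 7.51 − 0.9 − 2.5 − 1.5 × (7.4 − 2.5) = -3.24
(y − y*) = -3.24 / 1 = -3.24

-3.24%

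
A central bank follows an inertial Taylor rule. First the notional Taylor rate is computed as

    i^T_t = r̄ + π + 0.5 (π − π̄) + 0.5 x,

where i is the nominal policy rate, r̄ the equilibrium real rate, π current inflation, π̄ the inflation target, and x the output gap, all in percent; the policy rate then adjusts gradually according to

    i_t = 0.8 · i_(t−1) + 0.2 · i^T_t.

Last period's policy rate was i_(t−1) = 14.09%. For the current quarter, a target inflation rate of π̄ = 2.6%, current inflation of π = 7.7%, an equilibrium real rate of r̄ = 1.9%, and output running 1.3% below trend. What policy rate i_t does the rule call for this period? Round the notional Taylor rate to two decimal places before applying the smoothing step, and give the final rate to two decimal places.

13.57%

Output 1.3% below potential → x = -1.3.
i^T_t = 1.9 + 7.7 + 0.5 × (7.7 − 2.6) + 0.5 × (-1.3)
   = 1.9 + 7.7 + 2.55 − 0.65 = 11.50
i_t = 0.8 × 14.09 + 0.2 × 11.50 = 11.272 + 2.3 = 13.57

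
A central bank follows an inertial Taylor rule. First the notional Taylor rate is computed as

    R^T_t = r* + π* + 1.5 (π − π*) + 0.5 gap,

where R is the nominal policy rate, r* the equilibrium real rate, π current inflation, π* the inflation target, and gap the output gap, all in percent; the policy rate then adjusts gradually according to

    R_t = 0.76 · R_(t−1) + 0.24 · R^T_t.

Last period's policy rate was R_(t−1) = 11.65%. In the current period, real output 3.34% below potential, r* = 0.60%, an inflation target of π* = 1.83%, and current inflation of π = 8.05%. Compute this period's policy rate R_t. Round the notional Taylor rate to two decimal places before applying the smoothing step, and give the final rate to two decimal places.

Output 3.34% below potential → gap = -3.34.
R^T_t = 0.60 + 1.83 + 1.5 × (8.05 − 1.83) + 0.5 × (-3.34)
   = 0.60 + 1.83 + 9.33 − 1.67 = 10.09
R_t = 0.76 × 11.65 + 0.24 × 10.09 = 8.854 + 2.4216 = 11.28

11.28%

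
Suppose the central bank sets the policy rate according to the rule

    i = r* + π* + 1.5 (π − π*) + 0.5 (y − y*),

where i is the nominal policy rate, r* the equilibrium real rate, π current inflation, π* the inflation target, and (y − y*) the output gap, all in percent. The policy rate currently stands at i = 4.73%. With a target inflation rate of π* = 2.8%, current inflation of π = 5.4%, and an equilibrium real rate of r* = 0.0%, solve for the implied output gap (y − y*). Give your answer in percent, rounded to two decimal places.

0.5 (y − y*) = 4.73 − 0.0 − 2.8 − 1.5 × (5.4 − 2.8) = -1.97
(y − y*) = -1.97 / 0.5 = -3.94

-3.94%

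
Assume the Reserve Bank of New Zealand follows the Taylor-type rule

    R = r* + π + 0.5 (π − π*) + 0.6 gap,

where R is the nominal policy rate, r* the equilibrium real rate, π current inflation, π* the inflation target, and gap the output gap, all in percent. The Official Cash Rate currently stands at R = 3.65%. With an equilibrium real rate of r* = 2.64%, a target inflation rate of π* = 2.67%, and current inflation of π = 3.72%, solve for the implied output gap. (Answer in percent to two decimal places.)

-5.39%

0.6 gap = 3.65 − 2.64 − 3.72 − 0.5 × (3.72 − 2.67) = -3.235
gap = -3.235 / 0.6 = -5.39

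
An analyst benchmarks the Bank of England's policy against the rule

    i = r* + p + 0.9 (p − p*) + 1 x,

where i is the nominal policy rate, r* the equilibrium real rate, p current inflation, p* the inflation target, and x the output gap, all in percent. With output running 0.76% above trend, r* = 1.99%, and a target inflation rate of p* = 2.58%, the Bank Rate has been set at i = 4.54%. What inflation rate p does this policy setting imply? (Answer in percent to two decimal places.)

2.16%

Output 0.76% above potential → x = 0.76.
Collecting p: i = r* + (1 + 0.9) p − 0.9 p* + 1 x
1.9 p = 4.54 − 1.99 + 0.9 × 2.58 − 1 × 0.76 = 4.112
p = 4.112 / 1.9 = 2.16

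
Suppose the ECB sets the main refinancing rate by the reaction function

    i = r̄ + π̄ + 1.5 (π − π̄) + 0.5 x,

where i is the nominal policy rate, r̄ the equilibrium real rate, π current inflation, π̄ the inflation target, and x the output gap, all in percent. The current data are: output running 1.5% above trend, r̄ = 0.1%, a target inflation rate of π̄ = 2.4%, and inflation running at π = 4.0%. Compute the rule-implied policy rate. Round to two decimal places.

Output 1.5% above potential → x = 1.5.
i = 0.1 + 2.4 + 1.5 × (4.0 − 2.4) + 0.5 × 1.5
   = 0.1 + 2.4 + 2.4 + 0.75 = 5.65

5.65%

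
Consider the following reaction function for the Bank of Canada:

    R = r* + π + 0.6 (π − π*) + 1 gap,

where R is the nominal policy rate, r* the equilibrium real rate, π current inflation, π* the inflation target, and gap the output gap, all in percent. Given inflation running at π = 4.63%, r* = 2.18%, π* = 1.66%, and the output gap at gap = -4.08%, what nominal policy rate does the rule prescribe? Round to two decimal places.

4.51%

R = 2.18 + 4.63 + 0.6 × (4.63 − 1.66) + 1 × (-4.08)
   = 2.18 + 4.63 + 1.782 − 4.08 = 4.51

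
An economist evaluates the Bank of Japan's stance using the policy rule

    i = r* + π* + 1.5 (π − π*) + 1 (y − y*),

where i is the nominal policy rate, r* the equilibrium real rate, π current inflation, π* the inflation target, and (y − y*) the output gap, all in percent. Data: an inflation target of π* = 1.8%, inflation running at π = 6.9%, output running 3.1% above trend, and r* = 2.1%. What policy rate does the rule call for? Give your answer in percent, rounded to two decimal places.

14.65%

Output 3.1% above potential → (y − y*) = 3.1.
i = 2.1 + 1.8 + 1.5 × (6.9 − 1.8) + 1 × 3.1
   = 2.1 + 1.8 + 7.65 + 3.1 = 14.65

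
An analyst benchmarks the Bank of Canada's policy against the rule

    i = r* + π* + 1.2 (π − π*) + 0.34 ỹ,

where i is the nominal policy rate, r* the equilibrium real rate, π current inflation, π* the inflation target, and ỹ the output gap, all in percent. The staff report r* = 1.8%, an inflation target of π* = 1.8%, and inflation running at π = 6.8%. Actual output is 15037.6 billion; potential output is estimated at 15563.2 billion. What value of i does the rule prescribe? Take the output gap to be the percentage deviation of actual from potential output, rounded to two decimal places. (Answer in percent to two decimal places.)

8.45%

Output gap = 100 × (15037.6 − 15563.2) / 15563.2 = -3.38%.
i = 1.80 + 1.80 + 1.2 × (6.80 − 1.80) + 0.34 × (-3.38)
   = 1.80 + 1.8 + 6 − 1.1492 = 8.45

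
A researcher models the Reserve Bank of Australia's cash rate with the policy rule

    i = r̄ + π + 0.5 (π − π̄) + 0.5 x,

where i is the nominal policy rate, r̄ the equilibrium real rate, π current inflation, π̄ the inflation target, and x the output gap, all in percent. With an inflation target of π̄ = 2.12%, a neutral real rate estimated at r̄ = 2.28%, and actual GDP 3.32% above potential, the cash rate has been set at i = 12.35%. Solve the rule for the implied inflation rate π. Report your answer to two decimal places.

Output 3.32% above potential → x = 3.32.
Collecting π: i = r̄ + (1 + 0.5) π − 0.5 π̄ + 0.5 x
1.5 π = 12.35 − 2.28 + 0.5 × 2.12 − 0.5 × 3.32 = 9.47
π = 9.47 / 1.5 = 6.31

6.31%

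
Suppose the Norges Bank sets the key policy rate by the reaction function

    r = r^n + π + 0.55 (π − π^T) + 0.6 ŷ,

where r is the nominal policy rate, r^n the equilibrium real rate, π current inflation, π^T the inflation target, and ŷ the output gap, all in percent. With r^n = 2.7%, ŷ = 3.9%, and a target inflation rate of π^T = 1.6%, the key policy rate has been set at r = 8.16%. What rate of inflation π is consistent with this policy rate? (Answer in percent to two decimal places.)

2.58%

Collecting π: r = r^n + (1 + 0.55) π − 0.55 π^T + 0.6 ŷ
1.55 π = 8.16 − 2.7 + 0.55 × 1.6 − 0.6 × 3.9 = 4
π = 4 / 1.55 = 2.58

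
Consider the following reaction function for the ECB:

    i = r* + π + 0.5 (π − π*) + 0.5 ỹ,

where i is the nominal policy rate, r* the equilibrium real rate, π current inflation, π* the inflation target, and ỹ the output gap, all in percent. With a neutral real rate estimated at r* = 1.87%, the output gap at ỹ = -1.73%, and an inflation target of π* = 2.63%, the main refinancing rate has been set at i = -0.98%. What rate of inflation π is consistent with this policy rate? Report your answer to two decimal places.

Collecting π: i = r* + (1 + 0.5) π − 0.5 π* + 0.5 ỹ
1.5 π = -0.98 − 1.87 + 0.5 × 2.63 − 0.5 × (-1.73) = -0.67
π = -0.67 / 1.5 = -0.45

-0.45%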